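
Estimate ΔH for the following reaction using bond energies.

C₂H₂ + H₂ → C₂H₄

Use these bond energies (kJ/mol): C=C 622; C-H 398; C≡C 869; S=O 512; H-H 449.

ΔH ≈ −100 kJ

Bonds broken (reactants):
  C≡C: 1 × 869 = 869
  C-H: 2 × 398 = 796
  H-H: 1 × 449 = 449
  Σ(broken) = 2114 kJ
Bonds formed (products):
  C-H: 4 × 398 = 1592
  C=C: 1 × 622 = 622
  Σ(formed) = 2214 kJ
ΔH = Σ(broken) − Σ(formed) = 2114 − 2214 = −100 kJ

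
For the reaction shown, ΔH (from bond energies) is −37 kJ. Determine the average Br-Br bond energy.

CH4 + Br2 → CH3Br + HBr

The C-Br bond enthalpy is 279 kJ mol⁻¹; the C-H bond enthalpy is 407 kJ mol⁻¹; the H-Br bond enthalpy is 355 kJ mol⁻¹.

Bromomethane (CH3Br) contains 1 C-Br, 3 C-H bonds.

Let D be the Br-Br bond energy.
Σ(broken) = 1×D + 4×407 = 1628 + D
Σ(formed) = 1×279 + 3×407 + 1×355 = 1855
ΔH = Σ(broken) − Σ(formed) = (1628 + D) − (1855) = −227 + D
Setting this equal to −37 kJ gives D = 190 kJ/mol.

D(Br-Br) ≈ 190 kJ/mol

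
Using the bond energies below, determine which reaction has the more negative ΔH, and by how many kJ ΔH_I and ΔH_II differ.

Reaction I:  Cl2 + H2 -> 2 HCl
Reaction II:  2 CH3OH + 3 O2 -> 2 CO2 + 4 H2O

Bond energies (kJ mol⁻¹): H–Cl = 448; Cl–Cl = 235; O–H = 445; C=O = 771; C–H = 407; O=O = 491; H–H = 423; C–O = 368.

Reaction II, by 865 kJ

Reaction I:
  Bonds broken (reactants):
    Cl–Cl: 1 × 235 = 235
    H–H: 1 × 423 = 423
    Σ(broken) = 658 kJ
  Bonds formed (products):
    H–Cl: 2 × 448 = 896
    Σ(formed) = 896 kJ
  ΔH_I = 658 − 896 = −238 kJ
Reaction II:
  Bonds broken (reactants):
    C–H: 6 × 407 = 2442
    C–O: 2 × 368 = 736
    O–H: 2 × 445 = 890
    O=O: 3 × 491 = 1473
    Σ(broken) = 5541 kJ
  Bonds formed (products):
    C=O: 4 × 771 = 3084
    O–H: 8 × 445 = 3560
    Σ(formed) = 6644 kJ
  ΔH_II = 5541 − 6644 = −1103 kJ
ΔH_I − ΔH_II = +865 kJ, so reaction II has the more negative ΔH; |ΔH_I − ΔH_II| = 865 kJ.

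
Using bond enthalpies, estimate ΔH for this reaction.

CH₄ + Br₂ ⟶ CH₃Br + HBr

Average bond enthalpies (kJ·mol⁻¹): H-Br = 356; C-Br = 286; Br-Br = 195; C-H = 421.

Bonds broken (reactants):
  Br-Br: 1 × 195 = 195
  C-H: 4 × 421 = 1684
  Σ(broken) = 1879 kJ
Bonds formed (products):
  C-Br: 1 × 286 = 286
  C-H: 3 × 421 = 1263
  H-Br: 1 × 356 = 356
  Σ(formed) = 1905 kJ
ΔH = Σ(broken) − Σ(formed) = 1879 − 1905 = −26 kJ

ΔH ≈ −26 kJ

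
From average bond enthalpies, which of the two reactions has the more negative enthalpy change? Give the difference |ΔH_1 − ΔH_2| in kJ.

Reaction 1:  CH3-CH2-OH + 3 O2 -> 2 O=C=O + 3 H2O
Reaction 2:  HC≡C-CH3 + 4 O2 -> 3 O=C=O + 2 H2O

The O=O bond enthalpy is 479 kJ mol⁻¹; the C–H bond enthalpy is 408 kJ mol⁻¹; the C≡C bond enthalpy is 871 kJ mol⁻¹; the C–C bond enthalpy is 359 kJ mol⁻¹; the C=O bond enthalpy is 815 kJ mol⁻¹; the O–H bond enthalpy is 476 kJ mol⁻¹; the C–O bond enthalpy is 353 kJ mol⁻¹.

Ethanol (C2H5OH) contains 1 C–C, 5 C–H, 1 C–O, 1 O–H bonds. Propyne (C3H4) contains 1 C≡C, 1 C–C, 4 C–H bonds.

Reaction 1:
  Bonds broken (reactants):
    C–C: 1 × 359 = 359
    C–H: 5 × 408 = 2040
    C–O: 1 × 353 = 353
    O–H: 1 × 476 = 476
    O=O: 3 × 479 = 1437
    Σ(broken) = 4665 kJ
  Bonds formed (products):
    C=O: 4 × 815 = 3260
    O–H: 6 × 476 = 2856
    Σ(formed) = 6116 kJ
  ΔH_1 = 4665 − 6116 = −1451 kJ
Reaction 2:
  Bonds broken (reactants):
    C≡C: 1 × 871 = 871
    C–C: 1 × 359 = 359
    C–H: 4 × 408 = 1632
    O=O: 4 × 479 = 1916
    Σ(broken) = 4778 kJ
  Bonds formed (products):
    C=O: 6 × 815 = 4890
    O–H: 4 × 476 = 1904
    Σ(formed) = 6794 kJ
  ΔH_2 = 4778 − 6794 = −2016 kJ
ΔH_1 − ΔH_2 = +565 kJ, so reaction 2 has the more negative ΔH; |ΔH_1 − ΔH_2| = 565 kJ.

Reaction 2, by 565 kJ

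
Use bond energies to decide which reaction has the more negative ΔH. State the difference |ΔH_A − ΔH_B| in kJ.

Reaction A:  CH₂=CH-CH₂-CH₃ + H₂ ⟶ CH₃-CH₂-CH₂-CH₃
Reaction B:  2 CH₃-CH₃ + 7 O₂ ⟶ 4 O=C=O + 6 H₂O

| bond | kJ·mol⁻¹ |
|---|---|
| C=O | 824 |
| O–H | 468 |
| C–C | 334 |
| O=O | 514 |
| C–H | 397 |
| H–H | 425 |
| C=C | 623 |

Reaction A:
  Bonds broken (reactants):
    C–C: 2 × 334 = 668
    C–H: 8 × 397 = 3176
    C=C: 1 × 623 = 623
    H–H: 1 × 425 = 425
    Σ(broken) = 4892 kJ
  Bonds formed (products):
    C–C: 3 × 334 = 1002
    C–H: 10 × 397 = 3970
    Σ(formed) = 4972 kJ
  ΔH_A = 4892 − 4972 = −80 kJ
Reaction B:
  Bonds broken (reactants):
    C–C: 2 × 334 = 668
    C–H: 12 × 397 = 4764
    O=O: 7 × 514 = 3598
    Σ(broken) = 9030 kJ
  Bonds formed (products):
    C=O: 8 × 824 = 6592
    O–H: 12 × 468 = 5616
    Σ(formed) = 12208 kJ
  ΔH_B = 9030 − 12208 = −3178 kJ
ΔH_A − ΔH_B = +3098 kJ, so reaction B has the more negative ΔH; |ΔH_A − ΔH_B| = 3098 kJ.

Reaction B, by 3098 kJ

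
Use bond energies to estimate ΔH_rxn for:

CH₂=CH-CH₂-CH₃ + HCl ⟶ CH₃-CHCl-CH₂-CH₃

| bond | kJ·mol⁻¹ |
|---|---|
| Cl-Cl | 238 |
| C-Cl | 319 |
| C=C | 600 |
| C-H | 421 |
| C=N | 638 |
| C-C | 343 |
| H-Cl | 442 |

ΔH ≈ −41 kJ

Bonds broken (reactants):
  C-C: 2 × 343 = 686
  C-H: 8 × 421 = 3368
  C=C: 1 × 600 = 600
  H-Cl: 1 × 442 = 442
  Σ(broken) = 5096 kJ
Bonds formed (products):
  C-C: 3 × 343 = 1029
  C-Cl: 1 × 319 = 319
  C-H: 9 × 421 = 3789
  Σ(formed) = 5137 kJ
ΔH = Σ(broken) − Σ(formed) = 5096 − 5137 = −41 kJ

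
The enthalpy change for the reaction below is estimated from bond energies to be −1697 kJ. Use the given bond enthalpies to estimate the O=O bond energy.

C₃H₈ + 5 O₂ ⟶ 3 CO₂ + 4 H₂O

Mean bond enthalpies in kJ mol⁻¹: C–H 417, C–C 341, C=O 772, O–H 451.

Let D be the O=O bond energy.
Σ(broken) = 2×341 + 8×417 + 5×D = 4018 + 5D
Σ(formed) = 6×772 + 8×451 = 8240
ΔH = Σ(broken) − Σ(formed) = (4018 + 5D) − (8240) = −4222 + 5D
Setting this equal to −1697 kJ gives 5D = 2525, so D = 505 kJ/mol.

D(O=O) ≈ 505 kJ/mol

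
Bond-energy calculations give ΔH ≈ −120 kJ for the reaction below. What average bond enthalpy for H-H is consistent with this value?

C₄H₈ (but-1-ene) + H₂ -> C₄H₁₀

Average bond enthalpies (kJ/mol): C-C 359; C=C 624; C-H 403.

D(H-H) ≈ 421 kJ/mol

Let D be the H-H bond energy.
Σ(broken) = 2×359 + 8×403 + 1×624 + 1×D = 4566 + D
Σ(formed) = 3×359 + 10×403 = 5107
ΔH = Σ(broken) − Σ(formed) = (4566 + D) − (5107) = −541 + D
Setting this equal to −120 kJ gives D = 421 kJ/mol.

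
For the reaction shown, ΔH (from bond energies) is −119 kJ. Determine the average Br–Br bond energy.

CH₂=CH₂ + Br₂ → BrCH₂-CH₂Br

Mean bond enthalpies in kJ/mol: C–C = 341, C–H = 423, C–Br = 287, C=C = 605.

Let D be the Br–Br bond energy.
Σ(broken) = 1×D + 4×423 + 1×605 = 2297 + D
Σ(formed) = 2×287 + 1×341 + 4×423 = 2607
ΔH = Σ(broken) − Σ(formed) = (2297 + D) − (2607) = −310 + D
Setting this equal to −119 kJ gives D = 191 kJ/mol.

D(Br–Br) ≈ 191 kJ/mol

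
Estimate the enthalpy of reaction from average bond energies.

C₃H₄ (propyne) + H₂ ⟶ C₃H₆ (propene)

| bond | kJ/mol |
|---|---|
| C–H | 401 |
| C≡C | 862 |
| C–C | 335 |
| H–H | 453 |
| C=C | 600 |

ΔH ≈ −87 kJ

Bonds broken (reactants):
  C≡C: 1 × 862 = 862
  C–C: 1 × 335 = 335
  C–H: 4 × 401 = 1604
  H–H: 1 × 453 = 453
  Σ(broken) = 3254 kJ
Bonds formed (products):
  C–C: 1 × 335 = 335
  C–H: 6 × 401 = 2406
  C=C: 1 × 600 = 600
  Σ(formed) = 3341 kJ
ΔH = Σ(broken) − Σ(formed) = 3254 − 3341 = −87 kJ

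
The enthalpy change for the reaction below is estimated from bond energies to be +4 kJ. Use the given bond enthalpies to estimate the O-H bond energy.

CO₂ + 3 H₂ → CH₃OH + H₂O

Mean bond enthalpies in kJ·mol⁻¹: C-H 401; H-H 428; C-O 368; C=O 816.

D(O-H) ≈ 447 kJ/mol

Let D be the O-H bond energy.
Σ(broken) = 2×816 + 3×428 = 2916
Σ(formed) = 3×401 + 1×368 + 3×D = 1571 + 3D
ΔH = Σ(broken) − Σ(formed) = (2916) − (1571 + 3D) = +1345 − 3D
Setting this equal to +4 kJ gives 3D = 1341, so D = 447 kJ/mol.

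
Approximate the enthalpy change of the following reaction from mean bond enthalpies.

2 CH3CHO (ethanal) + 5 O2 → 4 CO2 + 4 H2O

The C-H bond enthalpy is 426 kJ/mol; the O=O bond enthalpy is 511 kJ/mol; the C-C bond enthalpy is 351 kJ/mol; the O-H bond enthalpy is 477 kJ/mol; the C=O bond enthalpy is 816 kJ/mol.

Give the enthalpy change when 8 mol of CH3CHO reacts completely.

Bonds broken (reactants):
  C-C: 2 × 351 = 702
  C-H: 8 × 426 = 3408
  C=O: 2 × 816 = 1632
  O=O: 5 × 511 = 2555
  Σ(broken) = 8297 kJ
Bonds formed (products):
  C=O: 8 × 816 = 6528
  O-H: 8 × 477 = 3816
  Σ(formed) = 10344 kJ
ΔH = Σ(broken) − Σ(formed) = 8297 − 10344 = −2047 kJ
For 4× the reaction as written: 4 × (−2047) = −8188 kJ

ΔH = −8188 kJ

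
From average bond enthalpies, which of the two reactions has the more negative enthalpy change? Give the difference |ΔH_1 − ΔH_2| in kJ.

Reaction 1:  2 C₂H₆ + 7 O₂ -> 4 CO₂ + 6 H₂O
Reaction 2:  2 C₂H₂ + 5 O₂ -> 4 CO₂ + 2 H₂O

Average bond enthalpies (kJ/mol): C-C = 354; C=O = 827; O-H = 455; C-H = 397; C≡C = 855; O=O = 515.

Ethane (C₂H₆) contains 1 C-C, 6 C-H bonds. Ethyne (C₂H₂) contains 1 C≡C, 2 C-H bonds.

Reaction 1, by 436 kJ

Reaction 1:
  Bonds broken (reactants):
    C-C: 2 × 354 = 708
    C-H: 12 × 397 = 4764
    O=O: 7 × 515 = 3605
    Σ(broken) = 9077 kJ
  Bonds formed (products):
    C=O: 8 × 827 = 6616
    O-H: 12 × 455 = 5460
    Σ(formed) = 12076 kJ
  ΔH_1 = 9077 − 12076 = −2999 kJ
Reaction 2:
  Bonds broken (reactants):
    C≡C: 2 × 855 = 1710
    C-H: 4 × 397 = 1588
    O=O: 5 × 515 = 2575
    Σ(broken) = 5873 kJ
  Bonds formed (products):
    C=O: 8 × 827 = 6616
    O-H: 4 × 455 = 1820
    Σ(formed) = 8436 kJ
  ΔH_2 = 5873 − 8436 = −2563 kJ
ΔH_1 − ΔH_2 = −436 kJ, so reaction 1 has the more negative ΔH; |ΔH_1 − ΔH_2| = 436 kJ.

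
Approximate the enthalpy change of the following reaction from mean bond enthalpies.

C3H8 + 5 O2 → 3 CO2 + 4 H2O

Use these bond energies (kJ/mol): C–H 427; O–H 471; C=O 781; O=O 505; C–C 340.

Bonds broken (reactants):
  C–C: 2 × 340 = 680
  C–H: 8 × 427 = 3416
  O=O: 5 × 505 = 2525
  Σ(broken) = 6621 kJ
Bonds formed (products):
  C=O: 6 × 781 = 4686
  O–H: 8 × 471 = 3768
  Σ(formed) = 8454 kJ
ΔH = Σ(broken) − Σ(formed) = 6621 − 8454 = −1833 kJ

ΔH ≈ −1833 kJ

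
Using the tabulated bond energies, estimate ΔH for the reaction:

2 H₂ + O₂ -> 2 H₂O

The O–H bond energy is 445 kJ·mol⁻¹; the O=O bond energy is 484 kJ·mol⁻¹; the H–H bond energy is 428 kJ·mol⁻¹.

Bonds broken (reactants):
  H–H: 2 × 428 = 856
  O=O: 1 × 484 = 484
  Σ(broken) = 1340 kJ
Bonds formed (products):
  O–H: 4 × 445 = 1780
  Σ(formed) = 1780 kJ
ΔH = Σ(broken) − Σ(formed) = 1340 − 1780 = −440 kJ

ΔH ≈ −440 kJ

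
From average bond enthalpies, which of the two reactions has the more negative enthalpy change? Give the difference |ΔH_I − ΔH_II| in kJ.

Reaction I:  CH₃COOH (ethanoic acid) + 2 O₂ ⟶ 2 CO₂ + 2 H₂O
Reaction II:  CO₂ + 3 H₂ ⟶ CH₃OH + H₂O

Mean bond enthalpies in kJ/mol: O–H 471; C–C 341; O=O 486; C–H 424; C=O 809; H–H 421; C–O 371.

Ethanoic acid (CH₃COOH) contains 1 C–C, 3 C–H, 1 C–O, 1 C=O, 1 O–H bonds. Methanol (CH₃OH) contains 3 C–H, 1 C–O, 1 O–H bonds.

Reaction I, by 709 kJ

Reaction I:
  Bonds broken (reactants):
    C–C: 1 × 341 = 341
    C–H: 3 × 424 = 1272
    C–O: 1 × 371 = 371
    C=O: 1 × 809 = 809
    O–H: 1 × 471 = 471
    O=O: 2 × 486 = 972
    Σ(broken) = 4236 kJ
  Bonds formed (products):
    C=O: 4 × 809 = 3236
    O–H: 4 × 471 = 1884
    Σ(formed) = 5120 kJ
  ΔH_I = 4236 − 5120 = −884 kJ
Reaction II:
  Bonds broken (reactants):
    C=O: 2 × 809 = 1618
    H–H: 3 × 421 = 1263
    Σ(broken) = 2881 kJ
  Bonds formed (products):
    C–H: 3 × 424 = 1272
    C–O: 1 × 371 = 371
    O–H: 3 × 471 = 1413
    Σ(formed) = 3056 kJ
  ΔH_II = 2881 − 3056 = −175 kJ
ΔH_I − ΔH_II = −709 kJ, so reaction I has the more negative ΔH; |ΔH_I − ΔH_II| = 709 kJ.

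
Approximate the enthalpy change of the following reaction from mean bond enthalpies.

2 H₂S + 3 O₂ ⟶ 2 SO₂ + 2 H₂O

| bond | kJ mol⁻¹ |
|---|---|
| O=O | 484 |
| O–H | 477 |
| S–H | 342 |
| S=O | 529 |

Bonds broken (reactants):
  O=O: 3 × 484 = 1452
  S–H: 4 × 342 = 1368
  Σ(broken) = 2820 kJ
Bonds formed (products):
  O–H: 4 × 477 = 1908
  S=O: 4 × 529 = 2116
  Σ(formed) = 4024 kJ
ΔH = Σ(broken) − Σ(formed) = 2820 − 4024 = −1204 kJ

ΔH ≈ −1204 kJ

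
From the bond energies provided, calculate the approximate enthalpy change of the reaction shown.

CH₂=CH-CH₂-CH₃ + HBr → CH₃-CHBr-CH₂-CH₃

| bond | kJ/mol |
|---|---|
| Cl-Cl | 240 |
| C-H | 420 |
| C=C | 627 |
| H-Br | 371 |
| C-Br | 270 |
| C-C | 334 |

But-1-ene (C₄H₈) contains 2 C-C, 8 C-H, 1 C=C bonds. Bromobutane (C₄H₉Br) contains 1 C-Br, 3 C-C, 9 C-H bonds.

ΔH ≈ −26 kJ

Bonds broken (reactants):
  C-C: 2 × 334 = 668
  C-H: 8 × 420 = 3360
  C=C: 1 × 627 = 627
  H-Br: 1 × 371 = 371
  Σ(broken) = 5026 kJ
Bonds formed (products):
  C-Br: 1 × 270 = 270
  C-C: 3 × 334 = 1002
  C-H: 9 × 420 = 3780
  Σ(formed) = 5052 kJ
ΔH = Σ(broken) − Σ(formed) = 5026 − 5052 = −26 kJ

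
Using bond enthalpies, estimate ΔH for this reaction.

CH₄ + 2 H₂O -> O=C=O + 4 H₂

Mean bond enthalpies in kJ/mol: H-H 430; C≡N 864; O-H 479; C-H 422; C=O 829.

Bonds broken (reactants):
  C-H: 4 × 422 = 1688
  O-H: 4 × 479 = 1916
  Σ(broken) = 3604 kJ
Bonds formed (products):
  C=O: 2 × 829 = 1658
  H-H: 4 × 430 = 1720
  Σ(formed) = 3378 kJ
ΔH = Σ(broken) − Σ(formed) = 3604 − 3378 = +226 kJ

ΔH ≈ +226 kJ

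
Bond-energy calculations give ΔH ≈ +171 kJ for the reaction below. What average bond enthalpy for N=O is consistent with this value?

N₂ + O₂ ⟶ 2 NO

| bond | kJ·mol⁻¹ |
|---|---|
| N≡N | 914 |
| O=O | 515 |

D(N=O) ≈ 629 kJ/mol

Let D be the N=O bond energy.
Σ(broken) = 1×914 + 1×515 = 1429
Σ(formed) = 2×D = 2D
ΔH = Σ(broken) − Σ(formed) = (1429) − (2D) = +1429 − 2D
Setting this equal to +171 kJ gives 2D = 1258, so D = 629 kJ/mol.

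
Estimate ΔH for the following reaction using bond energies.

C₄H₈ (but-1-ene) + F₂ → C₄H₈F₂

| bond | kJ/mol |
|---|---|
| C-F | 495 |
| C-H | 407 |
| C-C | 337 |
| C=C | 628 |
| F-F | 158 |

Bonds broken (reactants):
  C-C: 2 × 337 = 674
  C-H: 8 × 407 = 3256
  C=C: 1 × 628 = 628
  F-F: 1 × 158 = 158
  Σ(broken) = 4716 kJ
Bonds formed (products):
  C-C: 3 × 337 = 1011
  C-F: 2 × 495 = 990
  C-H: 8 × 407 = 3256
  Σ(formed) = 5257 kJ
ΔH = Σ(broken) − Σ(formed) = 4716 − 5257 = −541 kJ

ΔH ≈ −541 kJ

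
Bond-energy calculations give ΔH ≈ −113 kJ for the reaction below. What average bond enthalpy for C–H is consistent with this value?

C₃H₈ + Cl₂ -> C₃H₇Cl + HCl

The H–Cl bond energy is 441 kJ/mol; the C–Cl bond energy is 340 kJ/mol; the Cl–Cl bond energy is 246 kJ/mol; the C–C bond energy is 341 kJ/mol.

D(C–H) ≈ 422 kJ/mol

Let D be the C–H bond energy.
Σ(broken) = 2×341 + 8×D + 1×246 = 928 + 8D
Σ(formed) = 2×341 + 1×340 + 7×D + 1×441 = 1463 + 7D
ΔH = Σ(broken) − Σ(formed) = (928 + 8D) − (1463 + 7D) = −535 + D
Setting this equal to −113 kJ gives D = 422 kJ/mol.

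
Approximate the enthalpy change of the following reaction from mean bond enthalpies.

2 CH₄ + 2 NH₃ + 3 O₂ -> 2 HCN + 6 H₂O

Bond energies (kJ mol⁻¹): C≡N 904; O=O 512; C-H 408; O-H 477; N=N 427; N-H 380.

ΔH ≈ −1268 kJ

Bonds broken (reactants):
  C-H: 8 × 408 = 3264
  N-H: 6 × 380 = 2280
  O=O: 3 × 512 = 1536
  Σ(broken) = 7080 kJ
Bonds formed (products):
  C≡N: 2 × 904 = 1808
  C-H: 2 × 408 = 816
  O-H: 12 × 477 = 5724
  Σ(formed) = 8348 kJ
ΔH = Σ(broken) − Σ(formed) = 7080 − 8348 = −1268 kJ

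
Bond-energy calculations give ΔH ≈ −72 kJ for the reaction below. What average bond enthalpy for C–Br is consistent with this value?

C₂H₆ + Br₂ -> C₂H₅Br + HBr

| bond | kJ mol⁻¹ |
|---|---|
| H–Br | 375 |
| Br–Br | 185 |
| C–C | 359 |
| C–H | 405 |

Let D be the C–Br bond energy.
Σ(broken) = 1×185 + 1×359 + 6×405 = 2974
Σ(formed) = 1×D + 1×359 + 5×405 + 1×375 = 2759 + D
ΔH = Σ(broken) − Σ(formed) = (2974) − (2759 + D) = +215 − D
Setting this equal to −72 kJ gives D = 287 kJ/mol.

D(C–Br) ≈ 287 kJ/mol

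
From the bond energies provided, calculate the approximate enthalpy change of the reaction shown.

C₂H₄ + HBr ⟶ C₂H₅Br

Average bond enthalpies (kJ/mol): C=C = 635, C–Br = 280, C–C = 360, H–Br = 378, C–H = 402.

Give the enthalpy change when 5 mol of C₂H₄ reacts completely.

Bonds broken (reactants):
  C–H: 4 × 402 = 1608
  C=C: 1 × 635 = 635
  H–Br: 1 × 378 = 378
  Σ(broken) = 2621 kJ
Bonds formed (products):
  C–Br: 1 × 280 = 280
  C–C: 1 × 360 = 360
  C–H: 5 × 402 = 2010
  Σ(formed) = 2650 kJ
ΔH = Σ(broken) − Σ(formed) = 2621 − 2650 = −29 kJ
For 5× the reaction as written: 5 × (−29) = −145 kJ

ΔH = −145 kJ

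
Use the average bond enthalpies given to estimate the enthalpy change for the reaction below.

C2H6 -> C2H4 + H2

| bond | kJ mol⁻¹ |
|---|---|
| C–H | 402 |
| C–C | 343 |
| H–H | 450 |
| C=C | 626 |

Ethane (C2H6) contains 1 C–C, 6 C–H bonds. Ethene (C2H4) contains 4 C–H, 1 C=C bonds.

ΔH ≈ +71 kJ

Bonds broken (reactants):
  C–C: 1 × 343 = 343
  C–H: 6 × 402 = 2412
  Σ(broken) = 2755 kJ
Bonds formed (products):
  C–H: 4 × 402 = 1608
  C=C: 1 × 626 = 626
  H–H: 1 × 450 = 450
  Σ(formed) = 2684 kJ
ΔH = Σ(broken) − Σ(formed) = 2755 − 2684 = +71 kJ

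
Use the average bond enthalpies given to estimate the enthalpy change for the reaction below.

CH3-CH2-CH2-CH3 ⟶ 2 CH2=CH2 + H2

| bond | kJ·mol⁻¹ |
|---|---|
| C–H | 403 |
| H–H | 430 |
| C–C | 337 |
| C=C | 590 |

Bonds broken (reactants):
  C–C: 3 × 337 = 1011
  C–H: 10 × 403 = 4030
  Σ(broken) = 5041 kJ
Bonds formed (products):
  C–H: 8 × 403 = 3224
  C=C: 2 × 590 = 1180
  H–H: 1 × 430 = 430
  Σ(formed) = 4834 kJ
ΔH = Σ(broken) − Σ(formed) = 5041 − 4834 = +207 kJ

ΔH ≈ +207 kJ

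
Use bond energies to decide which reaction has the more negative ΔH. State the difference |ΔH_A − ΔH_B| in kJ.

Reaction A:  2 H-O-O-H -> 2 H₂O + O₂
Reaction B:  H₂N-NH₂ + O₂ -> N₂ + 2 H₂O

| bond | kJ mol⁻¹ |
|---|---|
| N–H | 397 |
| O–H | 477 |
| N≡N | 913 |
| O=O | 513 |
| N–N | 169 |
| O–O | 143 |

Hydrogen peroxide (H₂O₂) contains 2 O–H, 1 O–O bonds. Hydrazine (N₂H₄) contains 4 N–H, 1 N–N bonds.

Reaction B, by 324 kJ

Reaction A:
  Bonds broken (reactants):
    O–H: 4 × 477 = 1908
    O–O: 2 × 143 = 286
    Σ(broken) = 2194 kJ
  Bonds formed (products):
    O–H: 4 × 477 = 1908
    O=O: 1 × 513 = 513
    Σ(formed) = 2421 kJ
  ΔH_A = 2194 − 2421 = −227 kJ
Reaction B:
  Bonds broken (reactants):
    N–H: 4 × 397 = 1588
    N–N: 1 × 169 = 169
    O=O: 1 × 513 = 513
    Σ(broken) = 2270 kJ
  Bonds formed (products):
    N≡N: 1 × 913 = 913
    O–H: 4 × 477 = 1908
    Σ(formed) = 2821 kJ
  ΔH_B = 2270 − 2821 = −551 kJ
ΔH_A − ΔH_B = +324 kJ, so reaction B has the more negative ΔH; |ΔH_A − ΔH_B| = 324 kJ.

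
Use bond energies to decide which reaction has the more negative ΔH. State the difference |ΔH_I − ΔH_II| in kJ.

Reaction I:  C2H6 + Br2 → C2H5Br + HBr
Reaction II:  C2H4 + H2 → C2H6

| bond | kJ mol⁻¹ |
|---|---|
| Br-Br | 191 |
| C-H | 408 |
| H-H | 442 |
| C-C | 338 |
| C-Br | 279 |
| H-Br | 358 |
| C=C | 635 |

Reaction I:
  Bonds broken (reactants):
    Br-Br: 1 × 191 = 191
    C-C: 1 × 338 = 338
    C-H: 6 × 408 = 2448
    Σ(broken) = 2977 kJ
  Bonds formed (products):
    C-Br: 1 × 279 = 279
    C-C: 1 × 338 = 338
    C-H: 5 × 408 = 2040
    H-Br: 1 × 358 = 358
    Σ(formed) = 3015 kJ
  ΔH_I = 2977 − 3015 = −38 kJ
Reaction II:
  Bonds broken (reactants):
    C-H: 4 × 408 = 1632
    C=C: 1 × 635 = 635
    H-H: 1 × 442 = 442
    Σ(broken) = 2709 kJ
  Bonds formed (products):
    C-C: 1 × 338 = 338
    C-H: 6 × 408 = 2448
    Σ(formed) = 2786 kJ
  ΔH_II = 2709 − 2786 = −77 kJ
ΔH_I − ΔH_II = +39 kJ, so reaction II has the more negative ΔH; |ΔH_I − ΔH_II| = 39 kJ.

Reaction II, by 39 kJ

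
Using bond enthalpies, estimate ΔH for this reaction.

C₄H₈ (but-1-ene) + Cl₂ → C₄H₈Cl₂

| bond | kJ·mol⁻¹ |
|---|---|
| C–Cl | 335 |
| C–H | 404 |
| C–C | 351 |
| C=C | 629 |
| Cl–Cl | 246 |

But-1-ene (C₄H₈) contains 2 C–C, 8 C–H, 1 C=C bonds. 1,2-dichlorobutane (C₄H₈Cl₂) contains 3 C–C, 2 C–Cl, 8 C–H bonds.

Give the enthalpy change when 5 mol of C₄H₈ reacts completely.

ΔH = −730 kJ

Bonds broken (reactants):
  C–C: 2 × 351 = 702
  C–H: 8 × 404 = 3232
  C=C: 1 × 629 = 629
  Cl–Cl: 1 × 246 = 246
  Σ(broken) = 4809 kJ
Bonds formed (products):
  C–C: 3 × 351 = 1053
  C–Cl: 2 × 335 = 670
  C–H: 8 × 404 = 3232
  Σ(formed) = 4955 kJ
ΔH = Σ(broken) − Σ(formed) = 4809 − 4955 = −146 kJ
For 5× the reaction as written: 5 × (−146) = −730 kJ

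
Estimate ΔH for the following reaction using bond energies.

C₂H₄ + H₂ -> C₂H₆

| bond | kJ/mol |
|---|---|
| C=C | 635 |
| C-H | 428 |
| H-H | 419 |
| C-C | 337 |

ΔH ≈ −139 kJ

Bonds broken (reactants):
  C-H: 4 × 428 = 1712
  C=C: 1 × 635 = 635
  H-H: 1 × 419 = 419
  Σ(broken) = 2766 kJ
Bonds formed (products):
  C-C: 1 × 337 = 337
  C-H: 6 × 428 = 2568
  Σ(formed) = 2905 kJ
ΔH = Σ(broken) − Σ(formed) = 2766 − 2905 = −139 kJ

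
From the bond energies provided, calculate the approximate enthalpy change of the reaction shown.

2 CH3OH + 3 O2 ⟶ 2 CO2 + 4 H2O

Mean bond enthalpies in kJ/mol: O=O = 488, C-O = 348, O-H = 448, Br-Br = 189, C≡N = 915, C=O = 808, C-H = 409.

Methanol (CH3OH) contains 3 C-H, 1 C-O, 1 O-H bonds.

Bonds broken (reactants):
  C-H: 6 × 409 = 2454
  C-O: 2 × 348 = 696
  O-H: 2 × 448 = 896
  O=O: 3 × 488 = 1464
  Σ(broken) = 5510 kJ
Bonds formed (products):
  C=O: 4 × 808 = 3232
  O-H: 8 × 448 = 3584
  Σ(formed) = 6816 kJ
ΔH = Σ(broken) − Σ(formed) = 5510 − 6816 = −1306 kJ

ΔH ≈ −1306 kJ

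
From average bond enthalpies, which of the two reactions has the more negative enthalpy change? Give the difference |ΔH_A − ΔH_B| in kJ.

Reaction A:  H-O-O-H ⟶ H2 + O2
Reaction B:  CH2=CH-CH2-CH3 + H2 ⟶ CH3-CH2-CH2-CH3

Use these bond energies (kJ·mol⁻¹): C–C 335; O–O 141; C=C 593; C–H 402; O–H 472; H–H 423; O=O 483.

Reaction B, by 302 kJ

Reaction A:
  Bonds broken (reactants):
    O–H: 2 × 472 = 944
    O–O: 1 × 141 = 141
    Σ(broken) = 1085 kJ
  Bonds formed (products):
    H–H: 1 × 423 = 423
    O=O: 1 × 483 = 483
    Σ(formed) = 906 kJ
  ΔH_A = 1085 − 906 = +179 kJ
Reaction B:
  Bonds broken (reactants):
    C–C: 2 × 335 = 670
    C–H: 8 × 402 = 3216
    C=C: 1 × 593 = 593
    H–H: 1 × 423 = 423
    Σ(broken) = 4902 kJ
  Bonds formed (products):
    C–C: 3 × 335 = 1005
    C–H: 10 × 402 = 4020
    Σ(formed) = 5025 kJ
  ΔH_B = 4902 − 5025 = −123 kJ
ΔH_A − ΔH_B = +302 kJ, so reaction B has the more negative ΔH; |ΔH_A − ΔH_B| = 302 kJ.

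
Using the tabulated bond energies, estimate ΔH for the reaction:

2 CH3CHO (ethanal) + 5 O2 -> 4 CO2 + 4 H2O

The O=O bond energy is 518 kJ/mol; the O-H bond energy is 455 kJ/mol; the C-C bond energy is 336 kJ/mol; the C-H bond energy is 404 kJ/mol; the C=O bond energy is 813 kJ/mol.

Bonds broken (reactants):
  C-C: 2 × 336 = 672
  C-H: 8 × 404 = 3232
  C=O: 2 × 813 = 1626
  O=O: 5 × 518 = 2590
  Σ(broken) = 8120 kJ
Bonds formed (products):
  C=O: 8 × 813 = 6504
  O-H: 8 × 455 = 3640
  Σ(formed) = 10144 kJ
ΔH = Σ(broken) − Σ(formed) = 8120 − 10144 = −2024 kJ

ΔH ≈ −2024 kJ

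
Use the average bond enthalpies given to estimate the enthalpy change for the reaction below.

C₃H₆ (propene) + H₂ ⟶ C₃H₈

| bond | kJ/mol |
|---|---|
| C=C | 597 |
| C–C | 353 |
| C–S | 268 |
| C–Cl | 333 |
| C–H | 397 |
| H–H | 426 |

Bonds broken (reactants):
  C–C: 1 × 353 = 353
  C–H: 6 × 397 = 2382
  C=C: 1 × 597 = 597
  H–H: 1 × 426 = 426
  Σ(broken) = 3758 kJ
Bonds formed (products):
  C–C: 2 × 353 = 706
  C–H: 8 × 397 = 3176
  Σ(formed) = 3882 kJ
ΔH = Σ(broken) − Σ(formed) = 3758 − 3882 = −124 kJ

ΔH ≈ −124 kJ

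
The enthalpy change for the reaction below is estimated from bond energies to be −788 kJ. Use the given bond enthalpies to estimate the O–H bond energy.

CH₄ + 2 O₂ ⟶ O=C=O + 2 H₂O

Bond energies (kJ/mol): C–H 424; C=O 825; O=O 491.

Let D be the O–H bond energy.
Σ(broken) = 4×424 + 2×491 = 2678
Σ(formed) = 2×825 + 4×D = 1650 + 4D
ΔH = Σ(broken) − Σ(formed) = (2678) − (1650 + 4D) = +1028 − 4D
Setting this equal to −788 kJ gives 4D = 1816, so D = 454 kJ/mol.

D(O–H) ≈ 454 kJ/mol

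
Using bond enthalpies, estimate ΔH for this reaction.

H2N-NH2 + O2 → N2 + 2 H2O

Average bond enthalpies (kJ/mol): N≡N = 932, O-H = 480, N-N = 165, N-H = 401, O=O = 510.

Bonds broken (reactants):
  N-H: 4 × 401 = 1604
  N-N: 1 × 165 = 165
  O=O: 1 × 510 = 510
  Σ(broken) = 2279 kJ
Bonds formed (products):
  N≡N: 1 × 932 = 932
  O-H: 4 × 480 = 1920
  Σ(formed) = 2852 kJ
ΔH = Σ(broken) − Σ(formed) = 2279 − 2852 = −573 kJ

ΔH ≈ −573 kJ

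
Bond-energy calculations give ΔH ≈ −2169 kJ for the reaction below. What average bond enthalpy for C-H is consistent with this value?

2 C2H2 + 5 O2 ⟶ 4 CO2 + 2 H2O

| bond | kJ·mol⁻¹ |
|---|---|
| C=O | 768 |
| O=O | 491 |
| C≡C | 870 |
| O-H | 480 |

D(C-H) ≈ 425 kJ/mol

Let D be the C-H bond energy.
Σ(broken) = 2×870 + 4×D + 5×491 = 4195 + 4D
Σ(formed) = 8×768 + 4×480 = 8064
ΔH = Σ(broken) − Σ(formed) = (4195 + 4D) − (8064) = −3869 + 4D
Setting this equal to −2169 kJ gives 4D = 1700, so D = 425 kJ/mol.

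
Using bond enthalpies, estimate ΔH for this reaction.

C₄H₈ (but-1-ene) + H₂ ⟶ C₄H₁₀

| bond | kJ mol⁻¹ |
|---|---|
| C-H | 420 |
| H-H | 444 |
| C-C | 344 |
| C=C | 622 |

ΔH ≈ −118 kJ

Bonds broken (reactants):
  C-C: 2 × 344 = 688
  C-H: 8 × 420 = 3360
  C=C: 1 × 622 = 622
  H-H: 1 × 444 = 444
  Σ(broken) = 5114 kJ
Bonds formed (products):
  C-C: 3 × 344 = 1032
  C-H: 10 × 420 = 4200
  Σ(formed) = 5232 kJ
ΔH = Σ(broken) − Σ(formed) = 5114 − 5232 = −118 kJ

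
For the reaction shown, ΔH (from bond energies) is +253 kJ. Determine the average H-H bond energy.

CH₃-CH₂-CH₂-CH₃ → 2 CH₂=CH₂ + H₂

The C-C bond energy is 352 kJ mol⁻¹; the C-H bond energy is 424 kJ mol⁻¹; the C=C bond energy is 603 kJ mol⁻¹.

D(H-H) ≈ 445 kJ/mol

Let D be the H-H bond energy.
Σ(broken) = 3×352 + 10×424 = 5296
Σ(formed) = 8×424 + 2×603 + 1×D = 4598 + D
ΔH = Σ(broken) − Σ(formed) = (5296) − (4598 + D) = +698 − D
Setting this equal to +253 kJ gives D = 445 kJ/mol.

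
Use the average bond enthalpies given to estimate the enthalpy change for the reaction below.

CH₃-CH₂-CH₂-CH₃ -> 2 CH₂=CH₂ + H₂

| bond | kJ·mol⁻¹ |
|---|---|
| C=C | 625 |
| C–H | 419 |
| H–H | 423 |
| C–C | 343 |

ΔH ≈ +194 kJ

Bonds broken (reactants):
  C–C: 3 × 343 = 1029
  C–H: 10 × 419 = 4190
  Σ(broken) = 5219 kJ
Bonds formed (products):
  C–H: 8 × 419 = 3352
  C=C: 2 × 625 = 1250
  H–H: 1 × 423 = 423
  Σ(formed) = 5025 kJ
ΔH = Σ(broken) − Σ(formed) = 5219 − 5025 = +194 kJ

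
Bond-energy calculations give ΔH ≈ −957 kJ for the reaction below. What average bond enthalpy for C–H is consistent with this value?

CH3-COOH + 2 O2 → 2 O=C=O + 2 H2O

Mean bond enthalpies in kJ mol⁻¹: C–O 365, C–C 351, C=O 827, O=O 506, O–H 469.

Let D be the C–H bond energy.
Σ(broken) = 1×351 + 3×D + 1×365 + 1×827 + 1×469 + 2×506 = 3024 + 3D
Σ(formed) = 4×827 + 4×469 = 5184
ΔH = Σ(broken) − Σ(formed) = (3024 + 3D) − (5184) = −2160 + 3D
Setting this equal to −957 kJ gives 3D = 1203, so D = 401 kJ/mol.

D(C–H) ≈ 401 kJ/mol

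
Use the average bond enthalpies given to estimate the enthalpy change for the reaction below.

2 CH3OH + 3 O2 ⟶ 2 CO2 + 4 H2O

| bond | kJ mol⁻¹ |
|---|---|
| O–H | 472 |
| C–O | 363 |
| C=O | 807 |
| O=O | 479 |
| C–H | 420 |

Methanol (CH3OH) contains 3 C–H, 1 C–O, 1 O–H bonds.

Bonds broken (reactants):
  C–H: 6 × 420 = 2520
  C–O: 2 × 363 = 726
  O–H: 2 × 472 = 944
  O=O: 3 × 479 = 1437
  Σ(broken) = 5627 kJ
Bonds formed (products):
  C=O: 4 × 807 = 3228
  O–H: 8 × 472 = 3776
  Σ(formed) = 7004 kJ
ΔH = Σ(broken) − Σ(formed) = 5627 − 7004 = −1377 kJ

ΔH ≈ −1377 kJ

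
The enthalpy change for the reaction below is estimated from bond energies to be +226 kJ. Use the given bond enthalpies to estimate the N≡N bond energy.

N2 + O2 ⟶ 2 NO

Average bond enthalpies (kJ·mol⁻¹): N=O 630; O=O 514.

D(N≡N) ≈ 972 kJ/mol

Let D be the N≡N bond energy.
Σ(broken) = 1×D + 1×514 = 514 + D
Σ(formed) = 2×630 = 1260
ΔH = Σ(broken) − Σ(formed) = (514 + D) − (1260) = −746 + D
Setting this equal to +226 kJ gives D = 972 kJ/mol.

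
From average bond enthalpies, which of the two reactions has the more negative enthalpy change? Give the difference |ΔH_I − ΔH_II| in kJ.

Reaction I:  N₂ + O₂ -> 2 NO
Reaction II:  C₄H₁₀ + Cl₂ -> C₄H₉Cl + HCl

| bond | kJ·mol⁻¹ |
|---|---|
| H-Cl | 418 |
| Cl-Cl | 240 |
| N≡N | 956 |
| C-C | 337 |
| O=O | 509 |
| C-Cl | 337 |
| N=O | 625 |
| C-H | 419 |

Reaction I:
  Bonds broken (reactants):
    N≡N: 1 × 956 = 956
    O=O: 1 × 509 = 509
    Σ(broken) = 1465 kJ
  Bonds formed (products):
    N=O: 2 × 625 = 1250
    Σ(formed) = 1250 kJ
  ΔH_I = 1465 − 1250 = +215 kJ
Reaction II:
  Bonds broken (reactants):
    C-C: 3 × 337 = 1011
    C-H: 10 × 419 = 4190
    Cl-Cl: 1 × 240 = 240
    Σ(broken) = 5441 kJ
  Bonds formed (products):
    C-C: 3 × 337 = 1011
    C-Cl: 1 × 337 = 337
    C-H: 9 × 419 = 3771
    H-Cl: 1 × 418 = 418
    Σ(formed) = 5537 kJ
  ΔH_II = 5441 − 5537 = −96 kJ
ΔH_I − ΔH_II = +311 kJ, so reaction II has the more negative ΔH; |ΔH_I − ΔH_II| = 311 kJ.

Reaction II, by 311 kJ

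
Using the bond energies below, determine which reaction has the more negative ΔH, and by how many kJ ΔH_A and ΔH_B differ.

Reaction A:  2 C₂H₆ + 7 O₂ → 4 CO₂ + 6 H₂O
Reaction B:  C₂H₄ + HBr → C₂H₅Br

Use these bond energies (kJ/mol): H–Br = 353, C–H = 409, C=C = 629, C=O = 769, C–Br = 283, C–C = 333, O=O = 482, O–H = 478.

Reaction A:
  Bonds broken (reactants):
    C–C: 2 × 333 = 666
    C–H: 12 × 409 = 4908
    O=O: 7 × 482 = 3374
    Σ(broken) = 8948 kJ
  Bonds formed (products):
    C=O: 8 × 769 = 6152
    O–H: 12 × 478 = 5736
    Σ(formed) = 11888 kJ
  ΔH_A = 8948 − 11888 = −2940 kJ
Reaction B:
  Bonds broken (reactants):
    C–H: 4 × 409 = 1636
    C=C: 1 × 629 = 629
    H–Br: 1 × 353 = 353
    Σ(broken) = 2618 kJ
  Bonds formed (products):
    C–Br: 1 × 283 = 283
    C–C: 1 × 333 = 333
    C–H: 5 × 409 = 2045
    Σ(formed) = 2661 kJ
  ΔH_B = 2618 − 2661 = −43 kJ
ΔH_A − ΔH_B = −2897 kJ, so reaction A has the more negative ΔH; |ΔH_A − ΔH_B| = 2897 kJ.

Reaction A, by 2897 kJ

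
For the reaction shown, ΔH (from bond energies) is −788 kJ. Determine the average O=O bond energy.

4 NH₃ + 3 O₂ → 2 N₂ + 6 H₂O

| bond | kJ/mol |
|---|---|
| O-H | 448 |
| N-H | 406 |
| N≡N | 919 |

D(O=O) ≈ 518 kJ/mol

Let D be the O=O bond energy.
Σ(broken) = 12×406 + 3×D = 4872 + 3D
Σ(formed) = 2×919 + 12×448 = 7214
ΔH = Σ(broken) − Σ(formed) = (4872 + 3D) − (7214) = −2342 + 3D
Setting this equal to −788 kJ gives 3D = 1554, so D = 518 kJ/mol.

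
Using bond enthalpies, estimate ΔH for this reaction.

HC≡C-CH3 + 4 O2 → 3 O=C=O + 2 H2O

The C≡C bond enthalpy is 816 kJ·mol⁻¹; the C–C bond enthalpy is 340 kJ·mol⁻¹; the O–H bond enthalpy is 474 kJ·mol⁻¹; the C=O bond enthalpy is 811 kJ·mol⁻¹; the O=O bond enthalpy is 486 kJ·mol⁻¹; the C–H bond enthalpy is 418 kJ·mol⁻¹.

ΔH ≈ −1990 kJ

Bonds broken (reactants):
  C≡C: 1 × 816 = 816
  C–C: 1 × 340 = 340
  C–H: 4 × 418 = 1672
  O=O: 4 × 486 = 1944
  Σ(broken) = 4772 kJ
Bonds formed (products):
  C=O: 6 × 811 = 4866
  O–H: 4 × 474 = 1896
  Σ(formed) = 6762 kJ
ΔH = Σ(broken) − Σ(formed) = 4772 − 6762 = −1990 kJ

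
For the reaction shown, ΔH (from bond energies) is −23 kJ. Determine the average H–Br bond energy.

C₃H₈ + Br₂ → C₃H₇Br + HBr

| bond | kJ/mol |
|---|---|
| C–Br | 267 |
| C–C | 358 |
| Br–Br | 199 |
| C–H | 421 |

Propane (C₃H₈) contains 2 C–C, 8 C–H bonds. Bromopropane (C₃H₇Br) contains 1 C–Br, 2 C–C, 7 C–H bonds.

Let D be the H–Br bond energy.
Σ(broken) = 1×199 + 2×358 + 8×421 = 4283
Σ(formed) = 1×267 + 2×358 + 7×421 + 1×D = 3930 + D
ΔH = Σ(broken) − Σ(formed) = (4283) − (3930 + D) = +353 − D
Setting this equal to −23 kJ gives D = 376 kJ/mol.

D(H–Br) ≈ 376 kJ/mol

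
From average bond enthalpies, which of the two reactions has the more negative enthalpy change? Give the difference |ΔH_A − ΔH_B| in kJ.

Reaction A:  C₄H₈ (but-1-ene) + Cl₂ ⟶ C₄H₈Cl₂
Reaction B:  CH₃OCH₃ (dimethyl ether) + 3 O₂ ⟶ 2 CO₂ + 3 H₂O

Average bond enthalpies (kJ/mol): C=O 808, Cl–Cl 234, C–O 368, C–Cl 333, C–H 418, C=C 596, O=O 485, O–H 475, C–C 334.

Reaction B, by 1213 kJ

Reaction A:
  Bonds broken (reactants):
    C–C: 2 × 334 = 668
    C–H: 8 × 418 = 3344
    C=C: 1 × 596 = 596
    Cl–Cl: 1 × 234 = 234
    Σ(broken) = 4842 kJ
  Bonds formed (products):
    C–C: 3 × 334 = 1002
    C–Cl: 2 × 333 = 666
    C–H: 8 × 418 = 3344
    Σ(formed) = 5012 kJ
  ΔH_A = 4842 − 5012 = −170 kJ
Reaction B:
  Bonds broken (reactants):
    C–H: 6 × 418 = 2508
    C–O: 2 × 368 = 736
    O=O: 3 × 485 = 1455
    Σ(broken) = 4699 kJ
  Bonds formed (products):
    C=O: 4 × 808 = 3232
    O–H: 6 × 475 = 2850
    Σ(formed) = 6082 kJ
  ΔH_B = 4699 − 6082 = −1383 kJ
ΔH_A − ΔH_B = +1213 kJ, so reaction B has the more negative ΔH; |ΔH_A − ΔH_B| = 1213 kJ.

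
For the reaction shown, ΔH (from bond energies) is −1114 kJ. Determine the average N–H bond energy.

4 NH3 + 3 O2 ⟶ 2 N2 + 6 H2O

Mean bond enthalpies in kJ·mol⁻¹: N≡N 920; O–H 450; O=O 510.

D(N–H) ≈ 383 kJ/mol

Let D be the N–H bond energy.
Σ(broken) = 12×D + 3×510 = 1530 + 12D
Σ(formed) = 2×920 + 12×450 = 7240
ΔH = Σ(broken) − Σ(formed) = (1530 + 12D) − (7240) = −5710 + 12D
Setting this equal to −1114 kJ gives 12D = 4596, so D = 383 kJ/mol.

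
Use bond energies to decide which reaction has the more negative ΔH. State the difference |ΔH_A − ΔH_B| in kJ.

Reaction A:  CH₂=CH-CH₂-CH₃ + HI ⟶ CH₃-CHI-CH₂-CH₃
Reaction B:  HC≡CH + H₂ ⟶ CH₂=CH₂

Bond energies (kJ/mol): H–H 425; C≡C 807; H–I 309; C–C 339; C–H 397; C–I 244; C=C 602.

Reaction B, by 95 kJ

Reaction A:
  Bonds broken (reactants):
    C–C: 2 × 339 = 678
    C–H: 8 × 397 = 3176
    C=C: 1 × 602 = 602
    H–I: 1 × 309 = 309
    Σ(broken) = 4765 kJ
  Bonds formed (products):
    C–C: 3 × 339 = 1017
    C–H: 9 × 397 = 3573
    C–I: 1 × 244 = 244
    Σ(formed) = 4834 kJ
  ΔH_A = 4765 − 4834 = −69 kJ
Reaction B:
  Bonds broken (reactants):
    C≡C: 1 × 807 = 807
    C–H: 2 × 397 = 794
    H–H: 1 × 425 = 425
    Σ(broken) = 2026 kJ
  Bonds formed (products):
    C–H: 4 × 397 = 1588
    C=C: 1 × 602 = 602
    Σ(formed) = 2190 kJ
  ΔH_B = 2026 − 2190 = −164 kJ
ΔH_A − ΔH_B = +95 kJ, so reaction B has the more negative ΔH; |ΔH_A − ΔH_B| = 95 kJ.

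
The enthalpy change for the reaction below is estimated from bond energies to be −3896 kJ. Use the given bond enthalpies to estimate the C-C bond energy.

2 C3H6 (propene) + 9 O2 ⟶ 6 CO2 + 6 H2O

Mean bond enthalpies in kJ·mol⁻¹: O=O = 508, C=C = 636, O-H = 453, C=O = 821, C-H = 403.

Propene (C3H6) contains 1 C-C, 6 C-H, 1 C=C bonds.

Let D be the C-C bond energy.
Σ(broken) = 2×D + 12×403 + 2×636 + 9×508 = 10680 + 2D
Σ(formed) = 12×821 + 12×453 = 15288
ΔH = Σ(broken) − Σ(formed) = (10680 + 2D) − (15288) = −4608 + 2D
Setting this equal to −3896 kJ gives 2D = 712, so D = 356 kJ/mol.

D(C-C) ≈ 356 kJ/mol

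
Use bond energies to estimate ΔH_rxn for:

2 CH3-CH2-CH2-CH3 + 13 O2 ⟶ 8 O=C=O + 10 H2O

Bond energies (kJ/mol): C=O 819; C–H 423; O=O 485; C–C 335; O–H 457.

Bonds broken (reactants):
  C–C: 6 × 335 = 2010
  C–H: 20 × 423 = 8460
  O=O: 13 × 485 = 6305
  Σ(broken) = 16775 kJ
Bonds formed (products):
  C=O: 16 × 819 = 13104
  O–H: 20 × 457 = 9140
  Σ(formed) = 22244 kJ
ΔH = Σ(broken) − Σ(formed) = 16775 − 22244 = −5469 kJ

ΔH ≈ −5469 kJ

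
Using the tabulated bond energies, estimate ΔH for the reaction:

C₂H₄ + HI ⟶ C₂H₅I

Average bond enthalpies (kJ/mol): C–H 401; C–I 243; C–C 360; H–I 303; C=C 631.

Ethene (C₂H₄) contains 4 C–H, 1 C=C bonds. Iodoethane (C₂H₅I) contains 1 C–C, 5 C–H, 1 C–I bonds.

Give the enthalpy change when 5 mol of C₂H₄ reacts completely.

Bonds broken (reactants):
  C–H: 4 × 401 = 1604
  C=C: 1 × 631 = 631
  H–I: 1 × 303 = 303
  Σ(broken) = 2538 kJ
Bonds formed (products):
  C–C: 1 × 360 = 360
  C–H: 5 × 401 = 2005
  C–I: 1 × 243 = 243
  Σ(formed) = 2608 kJ
ΔH = Σ(broken) − Σ(formed) = 2538 − 2608 = −70 kJ
For 5× the reaction as written: 5 × (−70) = −350 kJ

ΔH = −350 kJ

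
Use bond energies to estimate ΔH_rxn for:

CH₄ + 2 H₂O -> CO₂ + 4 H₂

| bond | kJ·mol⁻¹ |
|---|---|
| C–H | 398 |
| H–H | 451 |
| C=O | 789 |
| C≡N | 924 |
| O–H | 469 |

Bonds broken (reactants):
  C–H: 4 × 398 = 1592
  O–H: 4 × 469 = 1876
  Σ(broken) = 3468 kJ
Bonds formed (products):
  C=O: 2 × 789 = 1578
  H–H: 4 × 451 = 1804
  Σ(formed) = 3382 kJ
ΔH = Σ(broken) − Σ(formed) = 3468 − 3382 = +86 kJ

ΔH ≈ +86 kJ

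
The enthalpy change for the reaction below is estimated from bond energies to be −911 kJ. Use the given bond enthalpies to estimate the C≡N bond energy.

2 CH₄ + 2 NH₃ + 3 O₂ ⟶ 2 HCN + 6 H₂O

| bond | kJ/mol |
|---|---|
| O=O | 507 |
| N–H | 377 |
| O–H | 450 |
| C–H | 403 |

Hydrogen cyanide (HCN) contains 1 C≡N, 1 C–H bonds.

D(C≡N) ≈ 856 kJ/mol

Let D be the C≡N bond energy.
Σ(broken) = 8×403 + 6×377 + 3×507 = 7007
Σ(formed) = 2×D + 2×403 + 12×450 = 6206 + 2D
ΔH = Σ(broken) − Σ(formed) = (7007) − (6206 + 2D) = +801 − 2D
Setting this equal to −911 kJ gives 2D = 1712, so D = 856 kJ/mol.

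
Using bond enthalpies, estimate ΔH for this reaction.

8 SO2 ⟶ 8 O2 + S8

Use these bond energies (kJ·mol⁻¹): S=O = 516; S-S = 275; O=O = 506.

ΔH ≈ +2008 kJ

Bonds broken (reactants):
  S=O: 16 × 516 = 8256
  Σ(broken) = 8256 kJ
Bonds formed (products):
  O=O: 8 × 506 = 4048
  S-S: 8 × 275 = 2200
  Σ(formed) = 6248 kJ
ΔH = Σ(broken) − Σ(formed) = 8256 − 6248 = +2008 kJ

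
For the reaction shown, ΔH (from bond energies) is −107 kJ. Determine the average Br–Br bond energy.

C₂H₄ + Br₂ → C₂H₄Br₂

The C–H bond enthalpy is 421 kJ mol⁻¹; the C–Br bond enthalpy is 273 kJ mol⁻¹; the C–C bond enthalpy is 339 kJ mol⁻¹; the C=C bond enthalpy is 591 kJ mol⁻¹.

D(Br–Br) ≈ 187 kJ/mol

Let D be the Br–Br bond energy.
Σ(broken) = 1×D + 4×421 + 1×591 = 2275 + D
Σ(formed) = 2×273 + 1×339 + 4×421 = 2569
ΔH = Σ(broken) − Σ(formed) = (2275 + D) − (2569) = −294 + D
Setting this equal to −107 kJ gives D = 187 kJ/mol.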